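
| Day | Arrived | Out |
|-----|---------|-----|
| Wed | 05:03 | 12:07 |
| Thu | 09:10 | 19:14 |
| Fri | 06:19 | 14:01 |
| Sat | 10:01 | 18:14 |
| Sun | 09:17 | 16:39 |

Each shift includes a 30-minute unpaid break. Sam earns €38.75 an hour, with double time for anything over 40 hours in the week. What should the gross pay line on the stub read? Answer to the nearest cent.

€1469.27

Wed: 05:03–12:07 = 7 h 4 min; less 30 min break → 6 h 34 min
Thu: 09:10–19:14 = 10 h 4 min; less 30 min break → 9 h 34 min
Fri: 06:19–14:01 = 7 h 42 min; less 30 min break → 7 h 12 min
Sat: 10:01–18:14 = 8 h 13 min; less 30 min break → 7 h 43 min
Sun: 09:17–16:39 = 7 h 22 min; less 30 min break → 6 h 52 min
Total worked: 37 h 55 min = 2275 min.
Regular 37 h 55 min = 2275 min at €38.75/h; overtime 0 h 0 min = 0 min at €77.50/h.
Pay = (2275 × €38.75 + 0 × €77.50) ÷ 60 = €1469.27.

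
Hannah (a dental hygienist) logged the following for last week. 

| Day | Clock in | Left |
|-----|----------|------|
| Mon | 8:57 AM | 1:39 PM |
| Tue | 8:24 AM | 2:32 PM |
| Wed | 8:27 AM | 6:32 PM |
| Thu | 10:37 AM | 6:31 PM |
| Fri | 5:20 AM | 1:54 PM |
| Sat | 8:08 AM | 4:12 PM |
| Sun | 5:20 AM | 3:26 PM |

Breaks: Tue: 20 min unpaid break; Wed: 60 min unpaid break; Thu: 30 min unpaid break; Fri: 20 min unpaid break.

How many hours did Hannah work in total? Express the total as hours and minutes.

Mon: 8:57 AM–1:39 PM = 4 h 42 min
Tue: 8:24 AM–2:32 PM = 6 h 8 min; less 20 min break → 5 h 48 min
Wed: 8:27 AM–6:32 PM = 10 h 5 min; less 60 min break → 9 h 5 min
Thu: 10:37 AM–6:31 PM = 7 h 54 min; less 30 min break → 7 h 24 min
Fri: 5:20 AM–1:54 PM = 8 h 34 min; less 20 min break → 8 h 14 min
Sat: 8:08 AM–4:12 PM = 8 h 4 min
Sun: 5:20 AM–3:26 PM = 10 h 6 min
Total: 4 h 42 min + 5 h 48 min + 9 h 5 min + 7 h 24 min + 8 h 14 min + 8 h 4 min + 10 h 6 min = 53 h 23 min.

53 h 23 min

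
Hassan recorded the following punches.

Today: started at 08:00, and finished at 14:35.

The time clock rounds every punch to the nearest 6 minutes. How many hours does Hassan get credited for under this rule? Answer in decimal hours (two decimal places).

6.60 hours

Today: in 08:00→08:00, out 14:35→14:36; 6 h 36 min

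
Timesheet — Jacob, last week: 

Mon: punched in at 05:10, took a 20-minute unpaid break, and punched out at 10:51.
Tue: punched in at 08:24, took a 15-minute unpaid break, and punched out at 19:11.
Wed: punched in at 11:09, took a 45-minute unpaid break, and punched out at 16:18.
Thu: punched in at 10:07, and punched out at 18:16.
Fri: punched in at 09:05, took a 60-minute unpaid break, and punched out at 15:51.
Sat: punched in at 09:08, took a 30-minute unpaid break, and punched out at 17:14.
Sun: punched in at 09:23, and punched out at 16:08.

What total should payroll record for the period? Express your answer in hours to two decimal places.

Mon: 05:10–10:51 = 5 h 41 min; less 20 min break → 5 h 21 min
Tue: 08:24–19:11 = 10 h 47 min; less 15 min break → 10 h 32 min
Wed: 11:09–16:18 = 5 h 9 min; less 45 min break → 4 h 24 min
Thu: 10:07–18:16 = 8 h 9 min
Fri: 09:05–15:51 = 6 h 46 min; less 60 min break → 5 h 46 min
Sat: 09:08–17:14 = 8 h 6 min; less 30 min break → 7 h 36 min
Sun: 09:23–16:08 = 6 h 45 min
Total: 5 h 21 min + 10 h 32 min + 4 h 24 min + 8 h 9 min + 5 h 46 min + 7 h 36 min + 6 h 45 min = 48 h 33 min.

48.55 hours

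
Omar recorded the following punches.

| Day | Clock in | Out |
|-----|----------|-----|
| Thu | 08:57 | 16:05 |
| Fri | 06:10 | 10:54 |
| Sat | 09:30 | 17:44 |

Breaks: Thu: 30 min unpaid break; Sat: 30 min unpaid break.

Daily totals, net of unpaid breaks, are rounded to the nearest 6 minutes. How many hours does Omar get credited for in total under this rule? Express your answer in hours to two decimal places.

Thu: 08:57–16:05 = 7 h 8 min − 30 min = 6 h 38 min → rounds to 6 h 36 min
Fri: 06:10–10:54 = 4 h 44 min → rounds to 4 h 42 min
Sat: 09:30–17:44 = 8 h 14 min − 30 min = 7 h 44 min → rounds to 7 h 42 min
Total credited: 19 h 0 min.

19.00 hours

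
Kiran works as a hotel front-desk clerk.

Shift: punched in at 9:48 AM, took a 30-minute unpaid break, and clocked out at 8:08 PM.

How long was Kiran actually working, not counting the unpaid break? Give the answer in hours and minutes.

Shift: 9:48 AM–8:08 PM = 10 h 20 min; less 30 min break → 9 h 50 min

9 h 50 min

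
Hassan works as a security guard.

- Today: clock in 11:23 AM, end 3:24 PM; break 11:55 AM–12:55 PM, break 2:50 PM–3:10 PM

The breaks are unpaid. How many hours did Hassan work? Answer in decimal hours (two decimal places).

Today: 11:23 AM–3:24 PM = 4 h 1 min; less 80 min break → 2 h 41 min

2.68 hours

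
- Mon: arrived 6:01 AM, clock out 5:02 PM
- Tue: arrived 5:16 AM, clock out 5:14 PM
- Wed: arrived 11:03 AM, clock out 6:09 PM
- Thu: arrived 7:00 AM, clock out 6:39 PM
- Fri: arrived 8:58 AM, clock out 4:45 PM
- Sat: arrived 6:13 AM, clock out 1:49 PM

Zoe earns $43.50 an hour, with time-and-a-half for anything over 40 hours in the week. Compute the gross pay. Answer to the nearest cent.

Mon: 6:01 AM–5:02 PM = 11 h 1 min
Tue: 5:16 AM–5:14 PM = 11 h 58 min
Wed: 11:03 AM–6:09 PM = 7 h 6 min
Thu: 7:00 AM–6:39 PM = 11 h 39 min
Fri: 8:58 AM–4:45 PM = 7 h 47 min
Sat: 6:13 AM–1:49 PM = 7 h 36 min
Total worked: 57 h 7 min = 3427 min.
Regular 40 h 0 min = 2400 min at $43.50/h; overtime 17 h 7 min = 1027 min at $65.25/h.
Pay = (2400 × $43.50 + 1027 × $65.25) ÷ 60 = $2856.86.

$2856.86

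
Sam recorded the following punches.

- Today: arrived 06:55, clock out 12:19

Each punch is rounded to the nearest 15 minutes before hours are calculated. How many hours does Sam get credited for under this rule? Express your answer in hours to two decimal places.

5.25 hours

Today: in 06:55→07:00, out 12:19→12:15; 5 h 15 min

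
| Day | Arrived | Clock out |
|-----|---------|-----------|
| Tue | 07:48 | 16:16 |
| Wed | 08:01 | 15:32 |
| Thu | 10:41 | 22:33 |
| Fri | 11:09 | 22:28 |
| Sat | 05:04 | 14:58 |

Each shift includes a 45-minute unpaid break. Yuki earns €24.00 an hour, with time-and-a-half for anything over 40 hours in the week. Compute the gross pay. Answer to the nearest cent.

€1151.40

Tue: 07:48–16:16 = 8 h 28 min; less 45 min break → 7 h 43 min
Wed: 08:01–15:32 = 7 h 31 min; less 45 min break → 6 h 46 min
Thu: 10:41–22:33 = 11 h 52 min; less 45 min break → 11 h 7 min
Fri: 11:09–22:28 = 11 h 19 min; less 45 min break → 10 h 34 min
Sat: 05:04–14:58 = 9 h 54 min; less 45 min break → 9 h 9 min
Total worked: 45 h 19 min = 2719 min.
Regular 40 h 0 min = 2400 min at €24.00/h; overtime 5 h 19 min = 319 min at €36.00/h.
Pay = (2400 × €24.00 + 319 × €36.00) ÷ 60 = €1151.40.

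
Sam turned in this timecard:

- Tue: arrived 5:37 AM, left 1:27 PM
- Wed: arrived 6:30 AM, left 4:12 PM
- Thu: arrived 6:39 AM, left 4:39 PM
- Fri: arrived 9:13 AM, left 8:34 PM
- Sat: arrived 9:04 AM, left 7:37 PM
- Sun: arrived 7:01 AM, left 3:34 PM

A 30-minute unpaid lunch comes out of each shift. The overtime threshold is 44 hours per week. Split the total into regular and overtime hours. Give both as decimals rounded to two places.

Regular 44.00 hours, overtime 10.98 hours

Tue: 5:37 AM–1:27 PM = 7 h 50 min; less 30 min break → 7 h 20 min
Wed: 6:30 AM–4:12 PM = 9 h 42 min; less 30 min break → 9 h 12 min
Thu: 6:39 AM–4:39 PM = 10 h 0 min; less 30 min break → 9 h 30 min
Fri: 9:13 AM–8:34 PM = 11 h 21 min; less 30 min break → 10 h 51 min
Sat: 9:04 AM–7:37 PM = 10 h 33 min; less 30 min break → 10 h 3 min
Sun: 7:01 AM–3:34 PM = 8 h 33 min; less 30 min break → 8 h 3 min
Total worked: 54 h 59 min = 54.98 h.
Threshold 44 h → overtime 10 h 59 min, regular 44 h 0 min.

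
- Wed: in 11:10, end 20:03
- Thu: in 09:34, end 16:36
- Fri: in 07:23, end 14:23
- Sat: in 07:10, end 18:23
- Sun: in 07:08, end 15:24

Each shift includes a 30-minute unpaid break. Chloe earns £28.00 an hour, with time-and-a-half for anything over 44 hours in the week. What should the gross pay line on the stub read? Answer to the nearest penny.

£1117.20

Wed: 11:10–20:03 = 8 h 53 min; less 30 min break → 8 h 23 min
Thu: 09:34–16:36 = 7 h 2 min; less 30 min break → 6 h 32 min
Fri: 07:23–14:23 = 7 h 0 min; less 30 min break → 6 h 30 min
Sat: 07:10–18:23 = 11 h 13 min; less 30 min break → 10 h 43 min
Sun: 07:08–15:24 = 8 h 16 min; less 30 min break → 7 h 46 min
Total worked: 39 h 54 min = 2394 min.
Regular 39 h 54 min = 2394 min at £28.00/h; overtime 0 h 0 min = 0 min at £42.00/h.
Pay = (2394 × £28.00 + 0 × £42.00) ÷ 60 = £1117.20.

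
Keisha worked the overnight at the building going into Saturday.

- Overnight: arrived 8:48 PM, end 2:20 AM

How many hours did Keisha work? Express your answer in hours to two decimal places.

Overnight: 8:48 PM → midnight = 3 h 12 min; midnight → 2:20 AM = 2 h 20 min; span 5 h 32 min

5.53 hours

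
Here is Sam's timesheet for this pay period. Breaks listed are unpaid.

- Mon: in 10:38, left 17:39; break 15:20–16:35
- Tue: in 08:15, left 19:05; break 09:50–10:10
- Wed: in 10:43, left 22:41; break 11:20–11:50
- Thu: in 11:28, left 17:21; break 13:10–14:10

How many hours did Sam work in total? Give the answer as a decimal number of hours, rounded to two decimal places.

Mon: 10:38–17:39 = 7 h 1 min; less 75 min break → 5 h 46 min
Tue: 08:15–19:05 = 10 h 50 min; less 20 min break → 10 h 30 min
Wed: 10:43–22:41 = 11 h 58 min; less 30 min break → 11 h 28 min
Thu: 11:28–17:21 = 5 h 53 min; less 60 min break → 4 h 53 min
Total: 5 h 46 min + 10 h 30 min + 11 h 28 min + 4 h 53 min = 32 h 37 min.

32.62 hours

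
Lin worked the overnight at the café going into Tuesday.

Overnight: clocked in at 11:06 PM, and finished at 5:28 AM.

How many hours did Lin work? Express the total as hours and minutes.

Overnight: 11:06 PM → midnight = 0 h 54 min; midnight → 5:28 AM = 5 h 28 min; span 6 h 22 min

6 h 22 min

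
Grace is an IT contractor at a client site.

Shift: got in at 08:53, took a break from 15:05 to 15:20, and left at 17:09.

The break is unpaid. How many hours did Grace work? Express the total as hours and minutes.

8 h 1 min

Shift: 08:53–17:09 = 8 h 16 min; less 15 min break → 8 h 1 min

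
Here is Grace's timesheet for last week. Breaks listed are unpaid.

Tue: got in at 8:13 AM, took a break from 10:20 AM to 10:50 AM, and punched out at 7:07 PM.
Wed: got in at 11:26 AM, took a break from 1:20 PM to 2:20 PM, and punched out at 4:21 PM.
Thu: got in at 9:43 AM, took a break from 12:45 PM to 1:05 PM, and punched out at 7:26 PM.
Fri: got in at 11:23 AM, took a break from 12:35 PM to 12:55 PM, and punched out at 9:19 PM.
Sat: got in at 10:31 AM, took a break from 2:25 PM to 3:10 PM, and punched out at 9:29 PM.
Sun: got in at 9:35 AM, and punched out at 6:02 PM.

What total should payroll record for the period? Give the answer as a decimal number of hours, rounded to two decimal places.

Tue: 8:13 AM–7:07 PM = 10 h 54 min; less 30 min break → 10 h 24 min
Wed: 11:26 AM–4:21 PM = 4 h 55 min; less 60 min break → 3 h 55 min
Thu: 9:43 AM–7:26 PM = 9 h 43 min; less 20 min break → 9 h 23 min
Fri: 11:23 AM–9:19 PM = 9 h 56 min; less 20 min break → 9 h 36 min
Sat: 10:31 AM–9:29 PM = 10 h 58 min; less 45 min break → 10 h 13 min
Sun: 9:35 AM–6:02 PM = 8 h 27 min
Total: 10 h 24 min + 3 h 55 min + 9 h 23 min + 9 h 36 min + 10 h 13 min + 8 h 27 min = 51 h 58 min.

51.97 hours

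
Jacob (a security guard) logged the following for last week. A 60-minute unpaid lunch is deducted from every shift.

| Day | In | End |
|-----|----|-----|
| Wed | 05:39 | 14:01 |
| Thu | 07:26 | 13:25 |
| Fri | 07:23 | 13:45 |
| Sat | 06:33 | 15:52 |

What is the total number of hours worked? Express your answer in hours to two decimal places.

Wed: 05:39–14:01 = 8 h 22 min; less 60 min break → 7 h 22 min
Thu: 07:26–13:25 = 5 h 59 min; less 60 min break → 4 h 59 min
Fri: 07:23–13:45 = 6 h 22 min; less 60 min break → 5 h 22 min
Sat: 06:33–15:52 = 9 h 19 min; less 60 min break → 8 h 19 min
Total: 7 h 22 min + 4 h 59 min + 5 h 22 min + 8 h 19 min = 26 h 2 min.

26.03 hours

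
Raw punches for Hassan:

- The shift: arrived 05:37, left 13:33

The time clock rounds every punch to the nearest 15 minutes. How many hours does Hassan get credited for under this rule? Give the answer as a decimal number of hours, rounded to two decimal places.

The shift: in 05:37→05:30, out 13:33→13:30; 8 h 0 min

8.00 hours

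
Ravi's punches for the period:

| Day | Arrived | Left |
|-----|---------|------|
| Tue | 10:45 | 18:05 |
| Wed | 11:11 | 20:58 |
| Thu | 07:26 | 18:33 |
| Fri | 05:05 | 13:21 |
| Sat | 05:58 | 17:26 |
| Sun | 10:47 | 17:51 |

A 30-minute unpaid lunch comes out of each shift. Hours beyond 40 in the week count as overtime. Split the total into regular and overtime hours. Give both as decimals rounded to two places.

Tue: 10:45–18:05 = 7 h 20 min; less 30 min break → 6 h 50 min
Wed: 11:11–20:58 = 9 h 47 min; less 30 min break → 9 h 17 min
Thu: 07:26–18:33 = 11 h 7 min; less 30 min break → 10 h 37 min
Fri: 05:05–13:21 = 8 h 16 min; less 30 min break → 7 h 46 min
Sat: 05:58–17:26 = 11 h 28 min; less 30 min break → 10 h 58 min
Sun: 10:47–17:51 = 7 h 4 min; less 30 min break → 6 h 34 min
Total worked: 52 h 2 min = 52.03 h.
Threshold 40 h → overtime 12 h 2 min, regular 40 h 0 min.

Regular 40.00 hours, overtime 12.03 hours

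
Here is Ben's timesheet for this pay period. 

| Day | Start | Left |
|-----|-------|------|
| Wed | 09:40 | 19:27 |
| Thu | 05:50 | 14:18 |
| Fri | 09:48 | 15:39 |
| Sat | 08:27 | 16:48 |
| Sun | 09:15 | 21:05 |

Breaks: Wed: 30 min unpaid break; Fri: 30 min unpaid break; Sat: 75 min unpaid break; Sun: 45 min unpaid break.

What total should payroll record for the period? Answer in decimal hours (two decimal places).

41.28 hours

Wed: 09:40–19:27 = 9 h 47 min; less 30 min break → 9 h 17 min
Thu: 05:50–14:18 = 8 h 28 min
Fri: 09:48–15:39 = 5 h 51 min; less 30 min break → 5 h 21 min
Sat: 08:27–16:48 = 8 h 21 min; less 75 min break → 7 h 6 min
Sun: 09:15–21:05 = 11 h 50 min; less 45 min break → 11 h 5 min
Total: 9 h 17 min + 8 h 28 min + 5 h 21 min + 7 h 6 min + 11 h 5 min = 41 h 17 min.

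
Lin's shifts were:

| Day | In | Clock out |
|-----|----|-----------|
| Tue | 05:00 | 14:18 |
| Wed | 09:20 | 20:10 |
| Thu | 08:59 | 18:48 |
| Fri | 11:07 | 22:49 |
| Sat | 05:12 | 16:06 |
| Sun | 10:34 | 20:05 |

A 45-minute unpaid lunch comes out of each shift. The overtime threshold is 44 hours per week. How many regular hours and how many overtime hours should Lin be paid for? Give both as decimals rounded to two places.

Regular 44.00 hours, overtime 13.57 hours

Tue: 05:00–14:18 = 9 h 18 min; less 45 min break → 8 h 33 min
Wed: 09:20–20:10 = 10 h 50 min; less 45 min break → 10 h 5 min
Thu: 08:59–18:48 = 9 h 49 min; less 45 min break → 9 h 4 min
Fri: 11:07–22:49 = 11 h 42 min; less 45 min break → 10 h 57 min
Sat: 05:12–16:06 = 10 h 54 min; less 45 min break → 10 h 9 min
Sun: 10:34–20:05 = 9 h 31 min; less 45 min break → 8 h 46 min
Total worked: 57 h 34 min = 57.57 h.
Threshold 44 h → overtime 13 h 34 min, regular 44 h 0 min.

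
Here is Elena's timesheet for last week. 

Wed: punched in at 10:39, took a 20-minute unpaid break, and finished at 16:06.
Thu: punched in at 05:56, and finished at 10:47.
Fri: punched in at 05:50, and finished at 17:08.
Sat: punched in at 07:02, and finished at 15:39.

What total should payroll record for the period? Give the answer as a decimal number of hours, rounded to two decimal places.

Wed: 10:39–16:06 = 5 h 27 min; less 20 min break → 5 h 7 min
Thu: 05:56–10:47 = 4 h 51 min
Fri: 05:50–17:08 = 11 h 18 min
Sat: 07:02–15:39 = 8 h 37 min
Total: 5 h 7 min + 4 h 51 min + 11 h 18 min + 8 h 37 min = 29 h 53 min.

29.88 hours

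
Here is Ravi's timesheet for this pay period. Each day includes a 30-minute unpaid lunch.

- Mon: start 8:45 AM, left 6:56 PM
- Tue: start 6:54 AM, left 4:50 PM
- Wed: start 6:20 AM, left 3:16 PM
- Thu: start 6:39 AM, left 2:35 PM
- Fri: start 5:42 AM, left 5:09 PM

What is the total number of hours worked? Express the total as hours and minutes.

Mon: 8:45 AM–6:56 PM = 10 h 11 min; less 30 min break → 9 h 41 min
Tue: 6:54 AM–4:50 PM = 9 h 56 min; less 30 min break → 9 h 26 min
Wed: 6:20 AM–3:16 PM = 8 h 56 min; less 30 min break → 8 h 26 min
Thu: 6:39 AM–2:35 PM = 7 h 56 min; less 30 min break → 7 h 26 min
Fri: 5:42 AM–5:09 PM = 11 h 27 min; less 30 min break → 10 h 57 min
Total: 9 h 41 min + 9 h 26 min + 8 h 26 min + 7 h 26 min + 10 h 57 min = 45 h 56 min.

45 h 56 min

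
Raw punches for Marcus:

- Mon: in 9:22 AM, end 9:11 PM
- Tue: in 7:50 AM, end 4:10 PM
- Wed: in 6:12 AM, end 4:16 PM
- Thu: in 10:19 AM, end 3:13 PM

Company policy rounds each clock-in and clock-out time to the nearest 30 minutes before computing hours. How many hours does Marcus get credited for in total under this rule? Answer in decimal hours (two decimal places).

34.50 hours

Mon: in 9:22 AM→9:30 AM, out 9:11 PM→9:00 PM; 11 h 30 min
Tue: in 7:50 AM→8:00 AM, out 4:10 PM→4:00 PM; 8 h 0 min
Wed: in 6:12 AM→6:00 AM, out 4:16 PM→4:30 PM; 10 h 30 min
Thu: in 10:19 AM→10:30 AM, out 3:13 PM→3:00 PM; 4 h 30 min
Total credited: 34 h 30 min.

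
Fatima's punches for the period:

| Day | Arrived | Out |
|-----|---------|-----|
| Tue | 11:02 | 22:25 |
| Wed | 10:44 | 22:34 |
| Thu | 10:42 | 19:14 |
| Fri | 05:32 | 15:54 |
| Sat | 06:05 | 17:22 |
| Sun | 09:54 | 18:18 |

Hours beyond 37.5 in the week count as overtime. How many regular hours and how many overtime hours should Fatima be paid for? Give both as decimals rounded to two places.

Regular 37.50 hours, overtime 24.30 hours

Tue: 11:02–22:25 = 11 h 23 min
Wed: 10:44–22:34 = 11 h 50 min
Thu: 10:42–19:14 = 8 h 32 min
Fri: 05:32–15:54 = 10 h 22 min
Sat: 06:05–17:22 = 11 h 17 min
Sun: 09:54–18:18 = 8 h 24 min
Total worked: 61 h 48 min = 61.80 h.
Threshold 37.5 h → overtime 24 h 18 min, regular 37 h 30 min.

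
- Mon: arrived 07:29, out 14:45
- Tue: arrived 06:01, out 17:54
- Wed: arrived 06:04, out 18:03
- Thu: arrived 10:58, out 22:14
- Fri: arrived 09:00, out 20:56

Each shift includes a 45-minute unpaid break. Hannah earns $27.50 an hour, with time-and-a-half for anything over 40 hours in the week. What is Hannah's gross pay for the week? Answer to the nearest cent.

$1536.56

Mon: 07:29–14:45 = 7 h 16 min; less 45 min break → 6 h 31 min
Tue: 06:01–17:54 = 11 h 53 min; less 45 min break → 11 h 8 min
Wed: 06:04–18:03 = 11 h 59 min; less 45 min break → 11 h 14 min
Thu: 10:58–22:14 = 11 h 16 min; less 45 min break → 10 h 31 min
Fri: 09:00–20:56 = 11 h 56 min; less 45 min break → 11 h 11 min
Total worked: 50 h 35 min = 3035 min.
Regular 40 h 0 min = 2400 min at $27.50/h; overtime 10 h 35 min = 635 min at $41.25/h.
Pay = (2400 × $27.50 + 635 × $41.25) ÷ 60 = $1536.56.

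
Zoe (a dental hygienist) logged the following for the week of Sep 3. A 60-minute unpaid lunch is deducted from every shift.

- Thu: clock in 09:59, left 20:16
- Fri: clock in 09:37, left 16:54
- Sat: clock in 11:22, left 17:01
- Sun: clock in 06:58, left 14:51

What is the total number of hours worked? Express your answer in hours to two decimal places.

Thu: 09:59–20:16 = 10 h 17 min; less 60 min break → 9 h 17 min
Fri: 09:37–16:54 = 7 h 17 min; less 60 min break → 6 h 17 min
Sat: 11:22–17:01 = 5 h 39 min; less 60 min break → 4 h 39 min
Sun: 06:58–14:51 = 7 h 53 min; less 60 min break → 6 h 53 min
Total: 9 h 17 min + 6 h 17 min + 4 h 39 min + 6 h 53 min = 27 h 6 min.

27.10 hours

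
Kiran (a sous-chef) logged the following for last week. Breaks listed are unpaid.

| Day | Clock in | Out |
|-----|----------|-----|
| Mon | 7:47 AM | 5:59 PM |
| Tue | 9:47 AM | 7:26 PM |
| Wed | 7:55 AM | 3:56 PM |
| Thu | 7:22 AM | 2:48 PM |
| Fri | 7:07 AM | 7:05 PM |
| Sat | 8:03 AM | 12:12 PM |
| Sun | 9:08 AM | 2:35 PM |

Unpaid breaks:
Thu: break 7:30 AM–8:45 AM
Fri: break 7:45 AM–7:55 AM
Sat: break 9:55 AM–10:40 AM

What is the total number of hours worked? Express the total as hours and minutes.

54 h 42 min

Mon: 7:47 AM–5:59 PM = 10 h 12 min
Tue: 9:47 AM–7:26 PM = 9 h 39 min
Wed: 7:55 AM–3:56 PM = 8 h 1 min
Thu: 7:22 AM–2:48 PM = 7 h 26 min; less 75 min break → 6 h 11 min
Fri: 7:07 AM–7:05 PM = 11 h 58 min; less 10 min break → 11 h 48 min
Sat: 8:03 AM–12:12 PM = 4 h 9 min; less 45 min break → 3 h 24 min
Sun: 9:08 AM–2:35 PM = 5 h 27 min
Total: 10 h 12 min + 9 h 39 min + 8 h 1 min + 6 h 11 min + 11 h 48 min + 3 h 24 min + 5 h 27 min = 54 h 42 min.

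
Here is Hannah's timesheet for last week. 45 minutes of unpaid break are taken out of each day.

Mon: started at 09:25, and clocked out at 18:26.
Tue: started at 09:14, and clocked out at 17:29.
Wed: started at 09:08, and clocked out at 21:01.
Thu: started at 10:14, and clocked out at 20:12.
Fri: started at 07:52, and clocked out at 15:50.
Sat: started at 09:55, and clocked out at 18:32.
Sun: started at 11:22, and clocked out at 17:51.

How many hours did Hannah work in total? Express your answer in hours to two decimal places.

56.93 hours

Mon: 09:25–18:26 = 9 h 1 min; less 45 min break → 8 h 16 min
Tue: 09:14–17:29 = 8 h 15 min; less 45 min break → 7 h 30 min
Wed: 09:08–21:01 = 11 h 53 min; less 45 min break → 11 h 8 min
Thu: 10:14–20:12 = 9 h 58 min; less 45 min break → 9 h 13 min
Fri: 07:52–15:50 = 7 h 58 min; less 45 min break → 7 h 13 min
Sat: 09:55–18:32 = 8 h 37 min; less 45 min break → 7 h 52 min
Sun: 11:22–17:51 = 6 h 29 min; less 45 min break → 5 h 44 min
Total: 8 h 16 min + 7 h 30 min + 11 h 8 min + 9 h 13 min + 7 h 13 min + 7 h 52 min + 5 h 44 min = 56 h 56 min.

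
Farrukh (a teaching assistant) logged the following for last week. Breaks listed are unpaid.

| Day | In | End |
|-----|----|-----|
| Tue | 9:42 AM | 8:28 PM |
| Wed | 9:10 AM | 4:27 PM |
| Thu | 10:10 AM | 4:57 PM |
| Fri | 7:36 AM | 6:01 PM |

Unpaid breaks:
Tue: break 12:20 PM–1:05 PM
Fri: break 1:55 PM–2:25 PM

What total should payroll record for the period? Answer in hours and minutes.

34 h 0 min

Tue: 9:42 AM–8:28 PM = 10 h 46 min; less 45 min break → 10 h 1 min
Wed: 9:10 AM–4:27 PM = 7 h 17 min
Thu: 10:10 AM–4:57 PM = 6 h 47 min
Fri: 7:36 AM–6:01 PM = 10 h 25 min; less 30 min break → 9 h 55 min
Total: 10 h 1 min + 7 h 17 min + 6 h 47 min + 9 h 55 min = 34 h 0 min.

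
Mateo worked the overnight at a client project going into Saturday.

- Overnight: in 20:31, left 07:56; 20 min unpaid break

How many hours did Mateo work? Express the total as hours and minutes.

11 h 5 min

Overnight: 20:31 → midnight = 3 h 29 min; midnight → 07:56 = 7 h 56 min; span 11 h 25 min; less 20 min break → 11 h 5 min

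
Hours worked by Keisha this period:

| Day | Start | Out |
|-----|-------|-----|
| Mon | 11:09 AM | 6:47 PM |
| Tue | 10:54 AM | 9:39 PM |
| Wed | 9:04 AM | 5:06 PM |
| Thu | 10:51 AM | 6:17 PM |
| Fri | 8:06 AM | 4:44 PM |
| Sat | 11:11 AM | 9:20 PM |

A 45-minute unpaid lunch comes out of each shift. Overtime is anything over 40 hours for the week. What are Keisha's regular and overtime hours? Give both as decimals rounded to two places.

Mon: 11:09 AM–6:47 PM = 7 h 38 min; less 45 min break → 6 h 53 min
Tue: 10:54 AM–9:39 PM = 10 h 45 min; less 45 min break → 10 h 0 min
Wed: 9:04 AM–5:06 PM = 8 h 2 min; less 45 min break → 7 h 17 min
Thu: 10:51 AM–6:17 PM = 7 h 26 min; less 45 min break → 6 h 41 min
Fri: 8:06 AM–4:44 PM = 8 h 38 min; less 45 min break → 7 h 53 min
Sat: 11:11 AM–9:20 PM = 10 h 9 min; less 45 min break → 9 h 24 min
Total worked: 48 h 8 min = 48.13 h.
Threshold 40 h → overtime 8 h 8 min, regular 40 h 0 min.

Regular 40.00 hours, overtime 8.13 hours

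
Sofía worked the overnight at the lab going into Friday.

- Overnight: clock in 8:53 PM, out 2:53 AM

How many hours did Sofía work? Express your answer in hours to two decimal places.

6.00 hours

Overnight: 8:53 PM → midnight = 3 h 7 min; midnight → 2:53 AM = 2 h 53 min; span 6 h 0 min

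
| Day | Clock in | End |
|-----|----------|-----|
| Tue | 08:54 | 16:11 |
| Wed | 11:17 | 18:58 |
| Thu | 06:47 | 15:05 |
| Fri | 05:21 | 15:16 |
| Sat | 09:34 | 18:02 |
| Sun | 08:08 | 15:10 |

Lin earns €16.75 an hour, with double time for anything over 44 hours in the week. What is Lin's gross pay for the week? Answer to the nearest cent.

€893.89

Tue: 08:54–16:11 = 7 h 17 min
Wed: 11:17–18:58 = 7 h 41 min
Thu: 06:47–15:05 = 8 h 18 min
Fri: 05:21–15:16 = 9 h 55 min
Sat: 09:34–18:02 = 8 h 28 min
Sun: 08:08–15:10 = 7 h 2 min
Total worked: 48 h 41 min = 2921 min.
Regular 44 h 0 min = 2640 min at €16.75/h; overtime 4 h 41 min = 281 min at €33.50/h.
Pay = (2640 × €16.75 + 281 × €33.50) ÷ 60 = €893.89.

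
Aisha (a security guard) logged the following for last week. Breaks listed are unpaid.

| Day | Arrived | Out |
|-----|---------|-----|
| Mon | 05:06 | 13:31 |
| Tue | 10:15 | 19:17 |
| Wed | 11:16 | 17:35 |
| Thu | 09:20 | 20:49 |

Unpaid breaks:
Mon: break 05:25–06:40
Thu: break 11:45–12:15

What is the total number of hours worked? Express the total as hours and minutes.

Mon: 05:06–13:31 = 8 h 25 min; less 75 min break → 7 h 10 min
Tue: 10:15–19:17 = 9 h 2 min
Wed: 11:16–17:35 = 6 h 19 min
Thu: 09:20–20:49 = 11 h 29 min; less 30 min break → 10 h 59 min
Total: 7 h 10 min + 9 h 2 min + 6 h 19 min + 10 h 59 min = 33 h 30 min.

33 h 30 min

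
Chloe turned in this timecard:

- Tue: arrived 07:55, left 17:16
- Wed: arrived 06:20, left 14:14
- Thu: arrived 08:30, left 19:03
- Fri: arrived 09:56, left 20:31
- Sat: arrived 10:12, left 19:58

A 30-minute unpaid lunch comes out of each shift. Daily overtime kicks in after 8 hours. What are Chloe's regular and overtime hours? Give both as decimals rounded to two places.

Regular 39.40 hours, overtime 6.25 hours

Tue: 07:55–17:16 = 9 h 21 min; less 30 min break → 8 h 51 min
Wed: 06:20–14:14 = 7 h 54 min; less 30 min break → 7 h 24 min
Thu: 08:30–19:03 = 10 h 33 min; less 30 min break → 10 h 3 min
Fri: 09:56–20:31 = 10 h 35 min; less 30 min break → 10 h 5 min
Sat: 10:12–19:58 = 9 h 46 min; less 30 min break → 9 h 16 min
Tue reg 8 h 0 min / OT 0 h 51 min; Wed reg 7 h 24 min / OT 0 h 0 min; Thu reg 8 h 0 min / OT 2 h 3 min; Fri reg 8 h 0 min / OT 2 h 5 min; Sat reg 8 h 0 min / OT 1 h 16 min.
Totals: regular 39 h 24 min, overtime 6 h 15 min.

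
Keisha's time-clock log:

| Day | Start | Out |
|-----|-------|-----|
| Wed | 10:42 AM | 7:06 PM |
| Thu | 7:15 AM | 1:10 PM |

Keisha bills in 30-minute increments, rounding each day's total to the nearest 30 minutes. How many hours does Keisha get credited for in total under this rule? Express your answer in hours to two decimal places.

Wed: 10:42 AM–7:06 PM = 8 h 24 min → rounds to 8 h 30 min
Thu: 7:15 AM–1:10 PM = 5 h 55 min → rounds to 6 h 0 min
Total credited: 14 h 30 min.

14.50 hours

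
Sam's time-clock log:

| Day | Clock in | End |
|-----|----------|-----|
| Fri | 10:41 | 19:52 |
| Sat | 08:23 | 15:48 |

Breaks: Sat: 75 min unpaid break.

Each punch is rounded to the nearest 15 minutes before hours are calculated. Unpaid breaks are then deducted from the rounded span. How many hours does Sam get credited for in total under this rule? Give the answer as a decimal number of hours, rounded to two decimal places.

Fri: in 10:41→10:45, out 19:52→19:45; 9 h 0 min
Sat: in 08:23→08:30, out 15:48→15:45; 7 h 15 min − 75 min = 6 h 0 min
Total credited: 15 h 0 min.

15.00 hours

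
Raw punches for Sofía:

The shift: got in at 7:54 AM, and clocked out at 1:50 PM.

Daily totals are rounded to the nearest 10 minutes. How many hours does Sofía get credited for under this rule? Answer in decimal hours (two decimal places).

The shift: 7:54 AM–1:50 PM = 5 h 56 min → rounds to 6 h 0 min

6.00 hours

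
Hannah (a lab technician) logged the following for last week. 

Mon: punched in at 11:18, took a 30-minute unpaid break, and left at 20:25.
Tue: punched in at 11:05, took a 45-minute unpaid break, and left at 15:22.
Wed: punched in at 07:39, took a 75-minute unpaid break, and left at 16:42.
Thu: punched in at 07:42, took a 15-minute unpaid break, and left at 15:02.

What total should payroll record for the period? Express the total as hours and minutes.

Mon: 11:18–20:25 = 9 h 7 min; less 30 min break → 8 h 37 min
Tue: 11:05–15:22 = 4 h 17 min; less 45 min break → 3 h 32 min
Wed: 07:39–16:42 = 9 h 3 min; less 75 min break → 7 h 48 min
Thu: 07:42–15:02 = 7 h 20 min; less 15 min break → 7 h 5 min
Total: 8 h 37 min + 3 h 32 min + 7 h 48 min + 7 h 5 min = 27 h 2 min.

27 h 2 min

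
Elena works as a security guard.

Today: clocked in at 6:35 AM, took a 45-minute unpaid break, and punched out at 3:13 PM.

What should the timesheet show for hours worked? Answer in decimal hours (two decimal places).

7.88 hours

Today: 6:35 AM–3:13 PM = 8 h 38 min; less 45 min break → 7 h 53 min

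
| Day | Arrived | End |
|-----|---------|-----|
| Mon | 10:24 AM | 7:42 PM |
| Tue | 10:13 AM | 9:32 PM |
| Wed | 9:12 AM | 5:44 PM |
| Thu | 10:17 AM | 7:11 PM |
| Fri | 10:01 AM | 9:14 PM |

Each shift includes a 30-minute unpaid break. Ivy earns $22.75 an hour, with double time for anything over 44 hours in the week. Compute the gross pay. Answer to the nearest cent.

$1126.88

Mon: 10:24 AM–7:42 PM = 9 h 18 min; less 30 min break → 8 h 48 min
Tue: 10:13 AM–9:32 PM = 11 h 19 min; less 30 min break → 10 h 49 min
Wed: 9:12 AM–5:44 PM = 8 h 32 min; less 30 min break → 8 h 2 min
Thu: 10:17 AM–7:11 PM = 8 h 54 min; less 30 min break → 8 h 24 min
Fri: 10:01 AM–9:14 PM = 11 h 13 min; less 30 min break → 10 h 43 min
Total worked: 46 h 46 min = 2806 min.
Regular 44 h 0 min = 2640 min at $22.75/h; overtime 2 h 46 min = 166 min at $45.50/h.
Pay = (2640 × $22.75 + 166 × $45.50) ÷ 60 = $1126.88.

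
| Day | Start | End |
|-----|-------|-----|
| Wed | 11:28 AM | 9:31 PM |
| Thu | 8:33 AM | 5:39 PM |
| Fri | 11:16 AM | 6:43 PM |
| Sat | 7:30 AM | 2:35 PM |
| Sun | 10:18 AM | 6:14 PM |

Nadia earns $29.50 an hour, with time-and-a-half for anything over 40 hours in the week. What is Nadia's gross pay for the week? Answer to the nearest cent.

$1251.54

Wed: 11:28 AM–9:31 PM = 10 h 3 min
Thu: 8:33 AM–5:39 PM = 9 h 6 min
Fri: 11:16 AM–6:43 PM = 7 h 27 min
Sat: 7:30 AM–2:35 PM = 7 h 5 min
Sun: 10:18 AM–6:14 PM = 7 h 56 min
Total worked: 41 h 37 min = 2497 min.
Regular 40 h 0 min = 2400 min at $29.50/h; overtime 1 h 37 min = 97 min at $44.25/h.
Pay = (2400 × $29.50 + 97 × $44.25) ÷ 60 = $1251.54.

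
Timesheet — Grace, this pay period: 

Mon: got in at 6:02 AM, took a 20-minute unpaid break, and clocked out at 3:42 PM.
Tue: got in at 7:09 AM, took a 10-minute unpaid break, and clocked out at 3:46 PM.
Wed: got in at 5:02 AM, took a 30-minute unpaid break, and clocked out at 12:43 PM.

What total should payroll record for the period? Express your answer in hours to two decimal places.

Mon: 6:02 AM–3:42 PM = 9 h 40 min; less 20 min break → 9 h 20 min
Tue: 7:09 AM–3:46 PM = 8 h 37 min; less 10 min break → 8 h 27 min
Wed: 5:02 AM–12:43 PM = 7 h 41 min; less 30 min break → 7 h 11 min
Total: 9 h 20 min + 8 h 27 min + 7 h 11 min = 24 h 58 min.

24.97 hours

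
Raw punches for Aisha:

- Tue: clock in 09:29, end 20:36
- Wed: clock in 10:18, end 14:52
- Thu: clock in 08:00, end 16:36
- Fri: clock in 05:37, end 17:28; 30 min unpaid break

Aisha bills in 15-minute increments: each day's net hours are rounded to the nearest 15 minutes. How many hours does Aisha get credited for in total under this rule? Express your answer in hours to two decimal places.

Tue: 09:29–20:36 = 11 h 7 min → rounds to 11 h 0 min
Wed: 10:18–14:52 = 4 h 34 min → rounds to 4 h 30 min
Thu: 08:00–16:36 = 8 h 36 min → rounds to 8 h 30 min
Fri: 05:37–17:28 = 11 h 51 min − 30 min = 11 h 21 min → rounds to 11 h 15 min
Total credited: 35 h 15 min.

35.25 hours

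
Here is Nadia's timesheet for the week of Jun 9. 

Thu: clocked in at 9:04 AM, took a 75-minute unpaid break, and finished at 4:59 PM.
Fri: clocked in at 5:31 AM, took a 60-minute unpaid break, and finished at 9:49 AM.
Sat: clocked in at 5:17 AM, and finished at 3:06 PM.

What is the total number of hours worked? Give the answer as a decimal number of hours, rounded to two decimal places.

Thu: 9:04 AM–4:59 PM = 7 h 55 min; less 75 min break → 6 h 40 min
Fri: 5:31 AM–9:49 AM = 4 h 18 min; less 60 min break → 3 h 18 min
Sat: 5:17 AM–3:06 PM = 9 h 49 min
Total: 6 h 40 min + 3 h 18 min + 9 h 49 min = 19 h 47 min.

19.78 hours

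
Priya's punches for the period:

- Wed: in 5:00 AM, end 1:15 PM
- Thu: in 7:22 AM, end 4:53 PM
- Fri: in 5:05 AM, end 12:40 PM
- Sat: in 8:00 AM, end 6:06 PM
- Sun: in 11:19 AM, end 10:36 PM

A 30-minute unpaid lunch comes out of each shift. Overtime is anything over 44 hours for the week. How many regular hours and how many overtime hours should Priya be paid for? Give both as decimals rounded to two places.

Wed: 5:00 AM–1:15 PM = 8 h 15 min; less 30 min break → 7 h 45 min
Thu: 7:22 AM–4:53 PM = 9 h 31 min; less 30 min break → 9 h 1 min
Fri: 5:05 AM–12:40 PM = 7 h 35 min; less 30 min break → 7 h 5 min
Sat: 8:00 AM–6:06 PM = 10 h 6 min; less 30 min break → 9 h 36 min
Sun: 11:19 AM–10:36 PM = 11 h 17 min; less 30 min break → 10 h 47 min
Total worked: 44 h 14 min = 44.23 h.
Threshold 44 h → overtime 0 h 14 min, regular 44 h 0 min.

Regular 44.00 hours, overtime 0.23 hours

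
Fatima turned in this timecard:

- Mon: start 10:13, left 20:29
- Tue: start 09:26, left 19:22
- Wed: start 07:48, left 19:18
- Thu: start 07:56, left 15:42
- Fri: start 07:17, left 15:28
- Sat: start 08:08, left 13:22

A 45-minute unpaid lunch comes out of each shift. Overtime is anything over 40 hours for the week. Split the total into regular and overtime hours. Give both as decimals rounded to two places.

Mon: 10:13–20:29 = 10 h 16 min; less 45 min break → 9 h 31 min
Tue: 09:26–19:22 = 9 h 56 min; less 45 min break → 9 h 11 min
Wed: 07:48–19:18 = 11 h 30 min; less 45 min break → 10 h 45 min
Thu: 07:56–15:42 = 7 h 46 min; less 45 min break → 7 h 1 min
Fri: 07:17–15:28 = 8 h 11 min; less 45 min break → 7 h 26 min
Sat: 08:08–13:22 = 5 h 14 min; less 45 min break → 4 h 29 min
Total worked: 48 h 23 min = 48.38 h.
Threshold 40 h → overtime 8 h 23 min, regular 40 h 0 min.

Regular 40.00 hours, overtime 8.38 hours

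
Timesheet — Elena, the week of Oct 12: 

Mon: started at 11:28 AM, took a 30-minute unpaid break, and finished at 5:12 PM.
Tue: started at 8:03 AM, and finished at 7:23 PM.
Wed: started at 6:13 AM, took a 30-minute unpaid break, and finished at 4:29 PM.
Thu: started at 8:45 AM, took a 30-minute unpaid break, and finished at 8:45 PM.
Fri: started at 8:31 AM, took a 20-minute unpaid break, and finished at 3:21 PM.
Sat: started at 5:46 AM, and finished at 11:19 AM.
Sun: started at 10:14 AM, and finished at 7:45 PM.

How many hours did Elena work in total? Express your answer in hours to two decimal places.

59.40 hours

Mon: 11:28 AM–5:12 PM = 5 h 44 min; less 30 min break → 5 h 14 min
Tue: 8:03 AM–7:23 PM = 11 h 20 min
Wed: 6:13 AM–4:29 PM = 10 h 16 min; less 30 min break → 9 h 46 min
Thu: 8:45 AM–8:45 PM = 12 h 0 min; less 30 min break → 11 h 30 min
Fri: 8:31 AM–3:21 PM = 6 h 50 min; less 20 min break → 6 h 30 min
Sat: 5:46 AM–11:19 AM = 5 h 33 min
Sun: 10:14 AM–7:45 PM = 9 h 31 min
Total: 5 h 14 min + 11 h 20 min + 9 h 46 min + 11 h 30 min + 6 h 30 min + 5 h 33 min + 9 h 31 min = 59 h 24 min.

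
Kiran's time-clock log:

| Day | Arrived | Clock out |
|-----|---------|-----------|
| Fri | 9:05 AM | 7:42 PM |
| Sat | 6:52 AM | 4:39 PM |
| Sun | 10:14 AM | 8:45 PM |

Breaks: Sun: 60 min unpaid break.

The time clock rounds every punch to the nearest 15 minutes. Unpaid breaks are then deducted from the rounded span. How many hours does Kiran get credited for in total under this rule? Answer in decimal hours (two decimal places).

30.25 hours

Fri: in 9:05 AM→9:00 AM, out 7:42 PM→7:45 PM; 10 h 45 min
Sat: in 6:52 AM→6:45 AM, out 4:39 PM→4:45 PM; 10 h 0 min
Sun: in 10:14 AM→10:15 AM, out 8:45 PM→8:45 PM; 10 h 30 min − 60 min = 9 h 30 min
Total credited: 30 h 15 min.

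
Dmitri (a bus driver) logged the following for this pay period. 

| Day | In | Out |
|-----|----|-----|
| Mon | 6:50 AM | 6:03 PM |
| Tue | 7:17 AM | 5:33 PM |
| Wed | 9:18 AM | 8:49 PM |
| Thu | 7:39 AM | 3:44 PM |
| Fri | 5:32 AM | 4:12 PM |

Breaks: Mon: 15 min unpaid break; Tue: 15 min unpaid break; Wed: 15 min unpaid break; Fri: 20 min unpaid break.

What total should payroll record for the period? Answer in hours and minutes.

50 h 40 min

Mon: 6:50 AM–6:03 PM = 11 h 13 min; less 15 min break → 10 h 58 min
Tue: 7:17 AM–5:33 PM = 10 h 16 min; less 15 min break → 10 h 1 min
Wed: 9:18 AM–8:49 PM = 11 h 31 min; less 15 min break → 11 h 16 min
Thu: 7:39 AM–3:44 PM = 8 h 5 min
Fri: 5:32 AM–4:12 PM = 10 h 40 min; less 20 min break → 10 h 20 min
Total: 10 h 58 min + 10 h 1 min + 11 h 16 min + 8 h 5 min + 10 h 20 min = 50 h 40 min.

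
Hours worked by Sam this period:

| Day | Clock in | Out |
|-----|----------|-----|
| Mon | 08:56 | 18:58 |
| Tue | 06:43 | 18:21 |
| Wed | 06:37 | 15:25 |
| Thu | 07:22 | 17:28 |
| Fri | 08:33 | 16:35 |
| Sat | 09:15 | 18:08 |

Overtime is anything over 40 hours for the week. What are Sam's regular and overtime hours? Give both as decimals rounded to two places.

Mon: 08:56–18:58 = 10 h 2 min
Tue: 06:43–18:21 = 11 h 38 min
Wed: 06:37–15:25 = 8 h 48 min
Thu: 07:22–17:28 = 10 h 6 min
Fri: 08:33–16:35 = 8 h 2 min
Sat: 09:15–18:08 = 8 h 53 min
Total worked: 57 h 29 min = 57.48 h.
Threshold 40 h → overtime 17 h 29 min, regular 40 h 0 min.

Regular 40.00 hours, overtime 17.48 hours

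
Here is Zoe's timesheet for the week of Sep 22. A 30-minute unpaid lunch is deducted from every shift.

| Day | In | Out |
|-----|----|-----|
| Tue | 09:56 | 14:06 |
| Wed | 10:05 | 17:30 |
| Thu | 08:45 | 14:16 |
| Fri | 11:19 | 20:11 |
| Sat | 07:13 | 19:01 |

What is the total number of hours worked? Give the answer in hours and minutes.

35 h 16 min

Tue: 09:56–14:06 = 4 h 10 min; less 30 min break → 3 h 40 min
Wed: 10:05–17:30 = 7 h 25 min; less 30 min break → 6 h 55 min
Thu: 08:45–14:16 = 5 h 31 min; less 30 min break → 5 h 1 min
Fri: 11:19–20:11 = 8 h 52 min; less 30 min break → 8 h 22 min
Sat: 07:13–19:01 = 11 h 48 min; less 30 min break → 11 h 18 min
Total: 3 h 40 min + 6 h 55 min + 5 h 1 min + 8 h 22 min + 11 h 18 min = 35 h 16 min.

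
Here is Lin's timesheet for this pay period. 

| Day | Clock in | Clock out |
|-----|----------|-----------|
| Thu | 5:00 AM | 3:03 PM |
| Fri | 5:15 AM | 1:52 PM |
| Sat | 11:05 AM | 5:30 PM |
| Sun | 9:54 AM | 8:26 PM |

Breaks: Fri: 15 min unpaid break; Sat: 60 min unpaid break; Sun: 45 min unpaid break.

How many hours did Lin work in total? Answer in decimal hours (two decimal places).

Thu: 5:00 AM–3:03 PM = 10 h 3 min
Fri: 5:15 AM–1:52 PM = 8 h 37 min; less 15 min break → 8 h 22 min
Sat: 11:05 AM–5:30 PM = 6 h 25 min; less 60 min break → 5 h 25 min
Sun: 9:54 AM–8:26 PM = 10 h 32 min; less 45 min break → 9 h 47 min
Total: 10 h 3 min + 8 h 22 min + 5 h 25 min + 9 h 47 min = 33 h 37 min.

33.62 hours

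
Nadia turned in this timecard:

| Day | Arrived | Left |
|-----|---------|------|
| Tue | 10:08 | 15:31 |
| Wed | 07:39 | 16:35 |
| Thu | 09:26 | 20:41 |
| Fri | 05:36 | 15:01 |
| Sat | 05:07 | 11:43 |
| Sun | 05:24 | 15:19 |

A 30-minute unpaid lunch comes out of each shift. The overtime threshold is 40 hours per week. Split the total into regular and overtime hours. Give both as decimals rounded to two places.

Regular 40.00 hours, overtime 8.50 hours

Tue: 10:08–15:31 = 5 h 23 min; less 30 min break → 4 h 53 min
Wed: 07:39–16:35 = 8 h 56 min; less 30 min break → 8 h 26 min
Thu: 09:26–20:41 = 11 h 15 min; less 30 min break → 10 h 45 min
Fri: 05:36–15:01 = 9 h 25 min; less 30 min break → 8 h 55 min
Sat: 05:07–11:43 = 6 h 36 min; less 30 min break → 6 h 6 min
Sun: 05:24–15:19 = 9 h 55 min; less 30 min break → 9 h 25 min
Total worked: 48 h 30 min = 48.50 h.
Threshold 40 h → overtime 8 h 30 min, regular 40 h 0 min.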